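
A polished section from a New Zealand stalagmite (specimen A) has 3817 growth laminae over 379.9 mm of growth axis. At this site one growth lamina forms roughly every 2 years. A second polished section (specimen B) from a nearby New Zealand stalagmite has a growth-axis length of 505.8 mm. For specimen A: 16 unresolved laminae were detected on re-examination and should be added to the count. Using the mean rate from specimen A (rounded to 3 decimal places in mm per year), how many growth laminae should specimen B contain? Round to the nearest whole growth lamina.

Specimen A: adjusted count: 3817 + 16 = 3833 growth laminae.
Specimen A: 3833 growth laminae at 2 years each span 3833 × 2 = 7666 years.
A: Mean rate = 379.9 mm / 7666 years ≈ 0.050 mm/year.
B spans 505.8 / 0.050 = 10116.00 years; at 2 years per growth lamina that is 10116.00 / 2 ≈ 5058 growth laminae.

5058 growth laminae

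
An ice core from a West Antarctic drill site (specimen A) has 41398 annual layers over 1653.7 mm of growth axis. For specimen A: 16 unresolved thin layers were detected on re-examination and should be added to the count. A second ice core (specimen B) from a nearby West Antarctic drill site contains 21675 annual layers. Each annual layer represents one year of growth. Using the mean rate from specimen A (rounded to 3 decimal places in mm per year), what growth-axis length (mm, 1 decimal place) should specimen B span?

Specimen A: true annual layer count = 41398 + 16 = 41414.
A: 1653.7 mm over 41414 years gives 1653.7 / 41414 ≈ 0.040 mm/year.
B's length ≈ 0.040 × 21675 = 867.0 mm.

867.0 mm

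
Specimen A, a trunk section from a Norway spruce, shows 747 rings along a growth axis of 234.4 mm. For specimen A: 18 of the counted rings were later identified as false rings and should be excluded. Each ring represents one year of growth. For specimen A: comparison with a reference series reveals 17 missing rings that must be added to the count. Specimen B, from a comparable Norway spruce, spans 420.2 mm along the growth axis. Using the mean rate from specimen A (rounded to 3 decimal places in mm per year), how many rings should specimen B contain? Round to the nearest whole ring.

1338 rings

Specimen A: adjusted count: 747 − 18 + 17 = 746 rings.
A: 234.4 mm over 746 years gives 234.4 / 746 ≈ 0.314 mm per year.
Specimen B: 420.2 mm / 0.314 mm per year = 1338.22 years ≈ 1338 rings.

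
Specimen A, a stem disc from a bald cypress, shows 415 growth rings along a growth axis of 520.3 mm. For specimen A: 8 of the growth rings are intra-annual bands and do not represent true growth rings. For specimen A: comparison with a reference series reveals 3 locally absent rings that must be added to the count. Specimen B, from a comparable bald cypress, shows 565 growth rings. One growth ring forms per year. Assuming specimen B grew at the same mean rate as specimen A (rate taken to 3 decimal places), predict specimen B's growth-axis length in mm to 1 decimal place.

717.0 mm

Specimen A: correcting the raw count gives 415 − 8 + 3 = 410 true growth rings.
A: Mean rate = 520.3 mm / 410 years ≈ 1.269 mm/year.
For B, 1.269 mm/year × 565 years = 717.0 mm.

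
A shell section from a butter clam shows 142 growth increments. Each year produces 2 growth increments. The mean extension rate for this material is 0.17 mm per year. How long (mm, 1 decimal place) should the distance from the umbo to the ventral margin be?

With 2 growth increments per year, 142 / 2 = 71 years.
71 years at 0.17 mm/year gives 0.17 × 71 = 12.1 mm.

12.1 mm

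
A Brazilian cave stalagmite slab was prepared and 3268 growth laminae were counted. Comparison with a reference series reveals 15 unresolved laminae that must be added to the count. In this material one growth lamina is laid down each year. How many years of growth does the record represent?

3283 years

True growth lamina count = 3268 + 15 = 3283.
With a one-to-one growth lamina periodicity this is 3283 years.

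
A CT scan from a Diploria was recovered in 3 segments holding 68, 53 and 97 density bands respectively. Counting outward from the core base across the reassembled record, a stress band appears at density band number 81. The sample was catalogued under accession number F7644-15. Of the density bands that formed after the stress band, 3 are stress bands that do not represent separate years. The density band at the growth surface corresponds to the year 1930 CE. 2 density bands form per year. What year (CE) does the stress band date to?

Total density bands = 68 + 53 + 97 = 218.
Between density band 81 and the growth surface there are 218 − 81 = 137 density bands.
137 − 3 false = 134 true density bands after the stress band.
134 density bands at 2 per year is 134 / 2 = 67 years.
1930 − 67 = 1863 CE.

1863 CE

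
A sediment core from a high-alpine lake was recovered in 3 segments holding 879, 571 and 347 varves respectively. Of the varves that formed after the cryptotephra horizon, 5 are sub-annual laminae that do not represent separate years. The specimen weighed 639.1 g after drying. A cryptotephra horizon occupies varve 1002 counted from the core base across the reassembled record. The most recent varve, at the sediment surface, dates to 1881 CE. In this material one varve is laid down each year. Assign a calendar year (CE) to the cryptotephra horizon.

Total varves = 879 + 571 + 347 = 1797.
Between varve 1002 and the sediment surface there are 1797 − 1002 = 795 varves.
Removing the 5 false varves leaves 795 − 5 = 790 true varves beyond the cryptotephra horizon.
The varve at the sediment surface is 1881 CE, so the cryptotephra horizon dates to 1881 − 790 = 1091 CE.

1091 CE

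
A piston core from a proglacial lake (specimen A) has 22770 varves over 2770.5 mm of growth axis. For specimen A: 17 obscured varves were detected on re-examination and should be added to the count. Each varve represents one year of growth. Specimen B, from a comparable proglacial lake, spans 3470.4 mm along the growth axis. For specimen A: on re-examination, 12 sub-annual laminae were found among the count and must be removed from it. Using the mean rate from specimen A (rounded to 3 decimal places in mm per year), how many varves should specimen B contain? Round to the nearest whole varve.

28446 varves

Specimen A: adjusted count: 22770 − 12 + 17 = 22775 varves.
A: Extension rate ≈ 2770.5 / 22775 = 0.122 mm/year.
B spans 3470.4 / 0.122 = 28445.90 years ≈ 28446 varves.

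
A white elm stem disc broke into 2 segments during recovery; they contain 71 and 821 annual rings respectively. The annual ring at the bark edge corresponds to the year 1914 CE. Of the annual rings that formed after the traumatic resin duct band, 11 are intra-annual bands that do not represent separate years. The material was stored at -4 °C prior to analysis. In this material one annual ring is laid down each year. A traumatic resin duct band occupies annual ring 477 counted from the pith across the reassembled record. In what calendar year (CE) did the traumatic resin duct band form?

1510 CE

Total annual rings = 71 + 821 = 892.
Between annual ring 477 and the bark edge there are 892 − 477 = 415 annual rings.
415 − 11 false = 404 true annual rings after the traumatic resin duct band.
The annual ring at the bark edge is 1914 CE, so the traumatic resin duct band dates to 1914 − 404 = 1510 CE.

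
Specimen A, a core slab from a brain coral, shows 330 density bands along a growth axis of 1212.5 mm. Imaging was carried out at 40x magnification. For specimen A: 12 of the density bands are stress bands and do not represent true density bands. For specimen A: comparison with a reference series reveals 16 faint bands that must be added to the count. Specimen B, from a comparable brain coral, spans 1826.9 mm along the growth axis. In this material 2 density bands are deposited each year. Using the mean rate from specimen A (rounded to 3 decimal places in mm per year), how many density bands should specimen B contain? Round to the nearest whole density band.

503 density bands

Specimen A: correcting the raw count gives 330 − 12 + 16 = 334 true density bands.
Specimen A: with 2 density bands per year, 334 / 2 = 167 years.
A: 1212.5 mm over 167 years gives 1212.5 / 167 ≈ 7.260 mm/year.
Specimen B: 1826.9 mm / 7.260 mm per year = 251.64 years; at 2 density bands per year that is 251.64 × 2 ≈ 503 density bands.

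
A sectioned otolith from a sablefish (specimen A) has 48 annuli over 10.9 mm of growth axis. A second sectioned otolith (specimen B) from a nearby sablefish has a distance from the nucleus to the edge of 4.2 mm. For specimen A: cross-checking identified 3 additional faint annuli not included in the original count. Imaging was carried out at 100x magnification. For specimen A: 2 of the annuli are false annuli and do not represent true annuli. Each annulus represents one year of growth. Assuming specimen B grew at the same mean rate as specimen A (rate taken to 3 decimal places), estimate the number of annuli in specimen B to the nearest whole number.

Specimen A: correcting the raw count gives 48 − 2 + 3 = 49 true annuli.
A: 10.9 mm over 49 years gives 10.9 / 49 ≈ 0.222 mm/yr.
Specimen B: 4.2 mm / 0.222 mm per year = 18.92 years ≈ 19 annuli.

19 annuli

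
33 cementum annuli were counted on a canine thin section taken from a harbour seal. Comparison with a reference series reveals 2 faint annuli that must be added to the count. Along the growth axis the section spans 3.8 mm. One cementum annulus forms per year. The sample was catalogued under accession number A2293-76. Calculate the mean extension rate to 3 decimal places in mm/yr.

True cementum annulus count = 33 + 2 = 35.
3.8 mm over 35 years gives 3.8 / 35 ≈ 0.109 mm/yr.

0.109 mm/yr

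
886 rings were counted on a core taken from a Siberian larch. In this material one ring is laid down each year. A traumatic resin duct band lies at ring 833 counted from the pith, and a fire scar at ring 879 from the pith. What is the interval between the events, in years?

46 years

The two markers are separated by 879 − 833 = 46 rings.
One ring per year makes the interval 46 years.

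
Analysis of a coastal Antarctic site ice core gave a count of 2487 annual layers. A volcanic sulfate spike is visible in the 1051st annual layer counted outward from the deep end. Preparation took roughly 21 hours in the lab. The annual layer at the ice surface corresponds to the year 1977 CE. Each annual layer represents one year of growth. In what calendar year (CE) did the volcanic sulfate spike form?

541 CE

Between annual layer 1051 and the ice surface there are 2487 − 1051 = 1436 annual layers.
1977 − 1436 = 541 CE.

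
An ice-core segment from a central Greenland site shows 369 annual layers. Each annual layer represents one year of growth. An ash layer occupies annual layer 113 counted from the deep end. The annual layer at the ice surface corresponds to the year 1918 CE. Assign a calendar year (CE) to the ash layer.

1662 CE

369 − 113 = 256 annual layers lie beyond the ash layer toward the ice surface.
1918 − 256 = 1662 CE.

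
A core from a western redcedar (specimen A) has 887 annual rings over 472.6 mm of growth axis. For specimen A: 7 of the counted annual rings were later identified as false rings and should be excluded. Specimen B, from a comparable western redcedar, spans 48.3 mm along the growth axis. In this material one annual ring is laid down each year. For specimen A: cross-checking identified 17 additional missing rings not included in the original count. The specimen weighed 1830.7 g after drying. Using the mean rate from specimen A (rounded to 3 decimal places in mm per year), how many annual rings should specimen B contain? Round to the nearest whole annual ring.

Specimen A: after corrections the count is 887 − 7 + 17 = 897 annual rings.
A: 472.6 mm over 897 years gives 472.6 / 897 ≈ 0.527 mm/year.
B spans 48.3 / 0.527 = 91.65 years ≈ 92 annual rings.

92 annual rings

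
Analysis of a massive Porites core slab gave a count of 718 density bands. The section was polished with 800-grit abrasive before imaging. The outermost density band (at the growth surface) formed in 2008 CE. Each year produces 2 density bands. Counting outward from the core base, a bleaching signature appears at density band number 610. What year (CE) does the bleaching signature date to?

1954 CE

The bleaching signature sits at density band 610 from the core base, so 718 − 610 = 108 density bands formed after it.
108 density bands at 2 per year is 108 / 2 = 54 years.
The density band at the growth surface is 2008 CE, so the bleaching signature dates to 2008 − 54 = 1954 CE.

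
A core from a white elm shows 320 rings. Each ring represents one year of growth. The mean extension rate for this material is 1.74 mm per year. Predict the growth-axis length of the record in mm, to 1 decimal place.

556.8 mm

320 years of growth are recorded.
320 years at 1.74 mm/year gives 1.74 × 320 = 556.8 mm.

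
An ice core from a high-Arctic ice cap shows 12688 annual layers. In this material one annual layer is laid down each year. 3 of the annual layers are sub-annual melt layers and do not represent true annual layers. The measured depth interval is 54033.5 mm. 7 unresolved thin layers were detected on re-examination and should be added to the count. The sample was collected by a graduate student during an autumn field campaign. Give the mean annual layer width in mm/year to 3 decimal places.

After corrections the count is 12688 − 3 + 7 = 12692 annual layers.
54033.5 mm over 12692 years gives 54033.5 / 12692 ≈ 4.257 mm/year.

4.257 mm/year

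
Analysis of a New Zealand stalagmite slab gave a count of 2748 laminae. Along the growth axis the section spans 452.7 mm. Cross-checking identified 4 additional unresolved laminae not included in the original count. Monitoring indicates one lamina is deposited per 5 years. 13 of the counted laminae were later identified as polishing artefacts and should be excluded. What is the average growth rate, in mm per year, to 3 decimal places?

True lamina count = 2748 − 13 + 4 = 2739.
Multiplying by 5 years per lamina: 2739 × 5 = 13695 years.
452.7 mm over 13695 years gives 452.7 / 13695 ≈ 0.033 mm per year.

0.033 mm per year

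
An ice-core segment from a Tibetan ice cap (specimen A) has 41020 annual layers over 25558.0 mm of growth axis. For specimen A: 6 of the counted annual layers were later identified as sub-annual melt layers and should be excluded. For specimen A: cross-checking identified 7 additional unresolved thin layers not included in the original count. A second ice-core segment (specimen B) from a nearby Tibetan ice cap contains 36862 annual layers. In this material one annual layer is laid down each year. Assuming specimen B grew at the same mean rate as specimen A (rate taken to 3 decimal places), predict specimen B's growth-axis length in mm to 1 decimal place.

Specimen A: after corrections the count is 41020 − 6 + 7 = 41021 annual layers.
A: Mean rate = 25558.0 mm / 41021 years ≈ 0.623 mm/year.
For B, 0.623 mm/year × 36862 years = 22965.0 mm.

22965.0 mm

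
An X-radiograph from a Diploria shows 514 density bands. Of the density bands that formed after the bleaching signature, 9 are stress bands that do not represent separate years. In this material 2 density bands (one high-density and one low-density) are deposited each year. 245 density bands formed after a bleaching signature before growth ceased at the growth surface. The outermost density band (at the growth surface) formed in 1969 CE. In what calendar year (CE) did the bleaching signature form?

1851 CE

245 density bands post-date the bleaching signature.
Removing the 9 false density bands leaves 245 − 9 = 236 true density bands beyond the bleaching signature.
236 density bands at 2 per year is 236 / 2 = 118 years.
Counting back 118 years from 1969 CE places the bleaching signature in 1969 − 118 = 1851 CE.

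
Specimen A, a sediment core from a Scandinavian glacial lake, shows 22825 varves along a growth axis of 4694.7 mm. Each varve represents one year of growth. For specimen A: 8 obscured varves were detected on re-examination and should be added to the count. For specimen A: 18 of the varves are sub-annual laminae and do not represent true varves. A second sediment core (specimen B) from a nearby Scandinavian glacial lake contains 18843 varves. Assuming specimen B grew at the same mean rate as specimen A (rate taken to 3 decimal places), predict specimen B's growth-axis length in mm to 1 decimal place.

3881.7 mm

Specimen A: after corrections the count is 22825 − 18 + 8 = 22815 varves.
A: Extension rate ≈ 4694.7 / 22815 = 0.206 mm/yr.
B's length ≈ 0.206 × 18843 = 3881.7 mm.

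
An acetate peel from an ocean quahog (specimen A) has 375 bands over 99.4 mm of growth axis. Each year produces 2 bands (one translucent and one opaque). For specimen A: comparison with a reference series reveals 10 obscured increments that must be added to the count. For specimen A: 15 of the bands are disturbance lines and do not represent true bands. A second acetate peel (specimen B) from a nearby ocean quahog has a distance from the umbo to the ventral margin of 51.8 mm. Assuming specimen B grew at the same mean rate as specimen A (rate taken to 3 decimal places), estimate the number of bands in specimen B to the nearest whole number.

193 bands

Specimen A: correcting the raw count gives 375 − 15 + 10 = 370 true bands.
Specimen A: with 2 bands per year, 370 / 2 = 185 years.
A: Mean rate = 99.4 mm / 185 years ≈ 0.537 mm per year.
B spans 51.8 / 0.537 = 96.46 years; at 2 bands per year that is 96.46 × 2 ≈ 193 bands.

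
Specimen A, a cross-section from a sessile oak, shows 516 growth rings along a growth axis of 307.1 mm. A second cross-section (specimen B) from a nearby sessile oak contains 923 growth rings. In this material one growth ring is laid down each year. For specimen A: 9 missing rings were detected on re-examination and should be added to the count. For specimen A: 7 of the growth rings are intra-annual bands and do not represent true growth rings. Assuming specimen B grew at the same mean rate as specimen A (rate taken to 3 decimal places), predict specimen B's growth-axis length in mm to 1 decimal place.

547.3 mm

Specimen A: adjusted count: 516 − 7 + 9 = 518 growth rings.
A: 307.1 mm over 518 years gives 307.1 / 518 ≈ 0.593 mm per year.
B's length ≈ 0.593 × 923 = 547.3 mm.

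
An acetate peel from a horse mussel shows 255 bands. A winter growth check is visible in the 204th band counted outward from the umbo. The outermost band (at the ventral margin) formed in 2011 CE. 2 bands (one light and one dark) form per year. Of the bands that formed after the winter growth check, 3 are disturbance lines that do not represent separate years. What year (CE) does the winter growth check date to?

The winter growth check sits at band 204 from the umbo, so 255 − 204 = 51 bands formed after it.
51 − 3 false = 48 true bands after the winter growth check.
With 2 bands per year, 48 / 2 = 24 years.
The band at the ventral margin is 2011 CE, so the winter growth check dates to 2011 − 24 = 1987 CE.

1987 CE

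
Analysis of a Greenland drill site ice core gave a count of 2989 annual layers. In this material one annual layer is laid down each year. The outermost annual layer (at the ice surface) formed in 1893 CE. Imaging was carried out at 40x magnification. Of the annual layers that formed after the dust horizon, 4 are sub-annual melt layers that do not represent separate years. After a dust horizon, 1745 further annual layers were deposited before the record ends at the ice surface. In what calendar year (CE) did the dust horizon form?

1745 annual layers formed after the dust horizon.
1745 − 4 false = 1741 true annual layers after the dust horizon.
1893 − 1741 = 152 CE.

152 CE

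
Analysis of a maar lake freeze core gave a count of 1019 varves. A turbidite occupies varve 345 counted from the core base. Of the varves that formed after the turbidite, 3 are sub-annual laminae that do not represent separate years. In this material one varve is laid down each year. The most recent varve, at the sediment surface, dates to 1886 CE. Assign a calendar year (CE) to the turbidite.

1215 CE

Between varve 345 and the sediment surface there are 1019 − 345 = 674 varves.
674 − 3 false = 671 true varves after the turbidite.
Counting back 671 years from 1886 CE places the turbidite in 1886 − 671 = 1215 CE.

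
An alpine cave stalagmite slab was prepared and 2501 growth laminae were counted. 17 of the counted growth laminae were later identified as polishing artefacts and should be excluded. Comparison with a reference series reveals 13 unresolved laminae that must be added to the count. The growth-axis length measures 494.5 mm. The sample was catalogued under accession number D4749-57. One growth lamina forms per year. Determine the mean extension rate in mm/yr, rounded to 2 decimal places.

0.20 mm/yr

After corrections the count is 2501 − 17 + 13 = 2497 growth laminae.
Extension rate ≈ 494.5 / 2497 = 0.20 mm/yr.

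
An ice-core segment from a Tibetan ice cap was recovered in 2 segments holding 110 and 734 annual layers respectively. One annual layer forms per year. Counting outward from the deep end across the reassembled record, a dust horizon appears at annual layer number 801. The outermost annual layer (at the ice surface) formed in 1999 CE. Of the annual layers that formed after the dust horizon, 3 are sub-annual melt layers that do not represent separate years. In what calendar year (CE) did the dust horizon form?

Total annual layers = 110 + 734 = 844.
Between annual layer 801 and the ice surface there are 844 − 801 = 43 annual layers.
43 − 3 false = 40 true annual layers after the dust horizon.
Counting back 40 years from 1999 CE places the dust horizon in 1999 − 40 = 1959 CE.

1959 CE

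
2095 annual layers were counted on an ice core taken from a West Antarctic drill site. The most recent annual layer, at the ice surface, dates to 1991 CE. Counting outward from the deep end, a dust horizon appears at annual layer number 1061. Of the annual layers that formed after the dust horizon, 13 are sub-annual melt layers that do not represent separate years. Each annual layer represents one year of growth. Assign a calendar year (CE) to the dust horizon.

970 CE

2095 − 1061 = 1034 annual layers lie beyond the dust horizon toward the ice surface.
1034 − 13 false = 1021 true annual layers after the dust horizon.
1991 − 1021 = 970 CE.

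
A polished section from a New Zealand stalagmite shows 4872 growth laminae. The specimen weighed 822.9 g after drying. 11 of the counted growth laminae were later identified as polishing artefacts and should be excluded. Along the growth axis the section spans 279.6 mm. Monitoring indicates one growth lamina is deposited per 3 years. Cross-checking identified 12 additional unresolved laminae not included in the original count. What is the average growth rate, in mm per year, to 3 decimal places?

0.019 mm per year

After corrections the count is 4872 − 11 + 12 = 4873 growth laminae.
4873 growth laminae at 3 years each span 4873 × 3 = 14619 years.
Mean rate = 279.6 mm / 14619 years ≈ 0.019 mm per year.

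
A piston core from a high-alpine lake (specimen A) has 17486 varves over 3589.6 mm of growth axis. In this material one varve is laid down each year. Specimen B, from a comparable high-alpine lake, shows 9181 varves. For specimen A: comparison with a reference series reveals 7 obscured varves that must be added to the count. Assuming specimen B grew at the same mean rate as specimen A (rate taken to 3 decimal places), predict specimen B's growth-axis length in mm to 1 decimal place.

Specimen A: true varve count = 17486 + 7 = 17493.
A: Mean rate = 3589.6 mm / 17493 years ≈ 0.205 mm/year.
Length of B = 0.205 × 9181 = 1882.1 mm.

1882.1 mm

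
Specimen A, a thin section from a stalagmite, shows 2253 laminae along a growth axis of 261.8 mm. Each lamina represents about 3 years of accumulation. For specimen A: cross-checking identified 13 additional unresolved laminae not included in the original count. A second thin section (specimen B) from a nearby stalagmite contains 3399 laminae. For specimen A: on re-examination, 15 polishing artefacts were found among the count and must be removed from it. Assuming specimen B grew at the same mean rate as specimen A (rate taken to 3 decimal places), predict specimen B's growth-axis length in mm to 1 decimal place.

Specimen A: adjusted count: 2253 − 15 + 13 = 2251 laminae.
Specimen A: at 3 years per lamina, 2251 × 3 = 6753 years.
A: Extension rate ≈ 261.8 / 6753 = 0.039 mm/yr.
Specimen B: at 3 years per lamina, 3399 × 3 = 10197 years. For B, 0.039 mm/year × 10197 years = 397.7 mm.

397.7 mm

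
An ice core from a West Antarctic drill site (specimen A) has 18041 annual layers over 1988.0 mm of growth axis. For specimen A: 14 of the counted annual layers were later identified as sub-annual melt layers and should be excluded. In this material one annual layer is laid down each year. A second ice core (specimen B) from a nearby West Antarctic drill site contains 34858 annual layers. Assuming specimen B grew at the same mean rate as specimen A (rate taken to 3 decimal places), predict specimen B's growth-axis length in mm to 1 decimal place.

Specimen A: adjusted count: 18041 − 14 = 18027 annual layers.
A: 1988.0 mm over 18027 years gives 1988.0 / 18027 ≈ 0.110 mm per year.
Length of B = 0.110 × 34858 = 3834.4 mm.

3834.4 mm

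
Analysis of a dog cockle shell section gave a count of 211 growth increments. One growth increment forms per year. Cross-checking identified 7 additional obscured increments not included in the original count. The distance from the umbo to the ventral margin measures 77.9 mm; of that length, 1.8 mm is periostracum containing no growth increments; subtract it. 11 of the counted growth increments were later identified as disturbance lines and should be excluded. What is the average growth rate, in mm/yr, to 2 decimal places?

True growth increment count = 211 − 11 + 7 = 207.
The growth record spans 77.9 − 1.8 = 76.1 mm.
Extension rate ≈ 76.1 / 207 = 0.37 mm/yr.

0.37 mm/yr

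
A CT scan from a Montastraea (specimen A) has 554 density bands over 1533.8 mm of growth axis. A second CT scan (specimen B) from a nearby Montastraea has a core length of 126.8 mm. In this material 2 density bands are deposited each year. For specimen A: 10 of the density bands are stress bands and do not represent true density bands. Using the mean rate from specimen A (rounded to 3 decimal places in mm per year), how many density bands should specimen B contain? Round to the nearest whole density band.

45 density bands

Specimen A: adjusted count: 554 − 10 = 544 density bands.
Specimen A: with 2 density bands per year, 544 / 2 = 272 years.
A: Mean rate = 1533.8 mm / 272 years ≈ 5.639 mm/yr.
B spans 126.8 / 5.639 = 22.49 years; at 2 density bands per year that is 22.49 × 2 ≈ 45 density bands.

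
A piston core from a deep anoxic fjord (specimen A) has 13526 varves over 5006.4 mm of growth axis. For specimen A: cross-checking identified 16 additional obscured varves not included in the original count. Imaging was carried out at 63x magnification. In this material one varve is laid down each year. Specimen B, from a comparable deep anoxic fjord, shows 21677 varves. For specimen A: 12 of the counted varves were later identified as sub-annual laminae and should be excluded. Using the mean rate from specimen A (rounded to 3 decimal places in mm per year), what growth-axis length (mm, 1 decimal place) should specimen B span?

Specimen A: adjusted count: 13526 − 12 + 16 = 13530 varves.
A: Extension rate ≈ 5006.4 / 13530 = 0.370 mm/year.
B's length ≈ 0.370 × 21677 = 8020.5 mm.

8020.5 mm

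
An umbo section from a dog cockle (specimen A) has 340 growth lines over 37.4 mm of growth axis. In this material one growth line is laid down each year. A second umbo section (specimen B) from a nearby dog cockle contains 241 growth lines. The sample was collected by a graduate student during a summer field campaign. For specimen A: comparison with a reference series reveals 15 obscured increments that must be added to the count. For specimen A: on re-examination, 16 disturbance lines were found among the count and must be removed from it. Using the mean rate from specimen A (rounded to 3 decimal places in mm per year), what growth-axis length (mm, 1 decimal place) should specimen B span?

Specimen A: after corrections the count is 340 − 16 + 15 = 339 growth lines.
A: Extension rate ≈ 37.4 / 339 = 0.110 mm/yr.
B's length ≈ 0.110 × 241 = 26.5 mm.

26.5 mm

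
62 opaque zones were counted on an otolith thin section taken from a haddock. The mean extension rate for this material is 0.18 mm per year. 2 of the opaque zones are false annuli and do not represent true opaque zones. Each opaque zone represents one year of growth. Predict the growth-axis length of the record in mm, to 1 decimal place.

10.8 mm

Adjusted count: 62 − 2 = 60 opaque zones.
Predicted length = 0.18 mm/year × 60 years = 10.8 mm.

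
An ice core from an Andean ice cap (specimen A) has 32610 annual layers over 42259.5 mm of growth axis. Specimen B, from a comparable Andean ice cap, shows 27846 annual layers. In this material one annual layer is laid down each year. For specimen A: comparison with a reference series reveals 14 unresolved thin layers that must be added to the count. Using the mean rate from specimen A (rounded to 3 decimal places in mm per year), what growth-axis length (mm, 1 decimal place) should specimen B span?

36060.6 mm

Specimen A: adjusted count: 32610 + 14 = 32624 annual layers.
A: Extension rate ≈ 42259.5 / 32624 = 1.295 mm per year.
B's length ≈ 1.295 × 27846 = 36060.6 mm.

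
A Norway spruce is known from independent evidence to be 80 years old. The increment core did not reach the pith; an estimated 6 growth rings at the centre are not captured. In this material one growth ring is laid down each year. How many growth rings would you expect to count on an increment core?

74 growth rings

Expected growth rings over 80 years: 80.
Subtracting the 6 growth rings not captured gives 80 − 6 = 74 growth rings in the record.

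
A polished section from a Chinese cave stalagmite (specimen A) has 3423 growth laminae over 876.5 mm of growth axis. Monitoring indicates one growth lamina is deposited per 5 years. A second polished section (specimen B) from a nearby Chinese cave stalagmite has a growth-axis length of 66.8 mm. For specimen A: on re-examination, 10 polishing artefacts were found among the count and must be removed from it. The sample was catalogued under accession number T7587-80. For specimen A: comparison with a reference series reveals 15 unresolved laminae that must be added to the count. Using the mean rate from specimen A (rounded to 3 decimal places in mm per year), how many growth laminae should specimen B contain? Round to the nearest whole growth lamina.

Specimen A: after corrections the count is 3423 − 10 + 15 = 3428 growth laminae.
Specimen A: at 5 years per growth lamina, 3428 × 5 = 17140 years.
A: Mean rate = 876.5 mm / 17140 years ≈ 0.051 mm per year.
B spans 66.8 / 0.051 = 1309.80 years; at 5 years per growth lamina that is 1309.80 / 5 ≈ 262 growth laminae.

262 growth laminae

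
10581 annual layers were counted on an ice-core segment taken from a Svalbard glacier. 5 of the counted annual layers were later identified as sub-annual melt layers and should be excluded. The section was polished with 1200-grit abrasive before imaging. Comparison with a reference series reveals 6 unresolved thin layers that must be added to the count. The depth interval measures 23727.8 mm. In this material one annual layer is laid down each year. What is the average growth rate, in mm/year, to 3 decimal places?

2.242 mm/year

Adjusted count: 10581 − 5 + 6 = 10582 annual layers.
23727.8 mm over 10582 years gives 23727.8 / 10582 ≈ 2.242 mm/year.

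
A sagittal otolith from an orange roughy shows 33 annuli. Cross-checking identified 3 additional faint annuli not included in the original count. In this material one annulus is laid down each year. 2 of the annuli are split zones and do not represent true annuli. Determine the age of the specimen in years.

Correcting the raw count gives 33 − 2 + 3 = 34 true annuli.
With a one-to-one annulus periodicity this is 34 years.

34 yr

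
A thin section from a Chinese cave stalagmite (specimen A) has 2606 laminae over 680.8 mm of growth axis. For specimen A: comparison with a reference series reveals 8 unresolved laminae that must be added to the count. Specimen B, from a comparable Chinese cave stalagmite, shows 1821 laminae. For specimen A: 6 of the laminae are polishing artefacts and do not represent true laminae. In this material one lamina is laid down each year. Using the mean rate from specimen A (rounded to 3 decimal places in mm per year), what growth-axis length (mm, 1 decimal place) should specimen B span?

Specimen A: after corrections the count is 2606 − 6 + 8 = 2608 laminae.
A: 680.8 mm over 2608 years gives 680.8 / 2608 ≈ 0.261 mm/year.
B's length ≈ 0.261 × 1821 = 475.3 mm.

475.3 mm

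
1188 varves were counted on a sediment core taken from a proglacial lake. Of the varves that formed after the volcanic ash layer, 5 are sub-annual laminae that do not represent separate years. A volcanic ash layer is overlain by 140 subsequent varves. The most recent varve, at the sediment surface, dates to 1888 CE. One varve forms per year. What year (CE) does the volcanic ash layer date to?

140 varves post-date the volcanic ash layer.
Excluding 5 false varves: 140 − 5 = 135.
The varve at the sediment surface is 1888 CE, so the volcanic ash layer dates to 1888 − 135 = 1753 CE.

1753 CE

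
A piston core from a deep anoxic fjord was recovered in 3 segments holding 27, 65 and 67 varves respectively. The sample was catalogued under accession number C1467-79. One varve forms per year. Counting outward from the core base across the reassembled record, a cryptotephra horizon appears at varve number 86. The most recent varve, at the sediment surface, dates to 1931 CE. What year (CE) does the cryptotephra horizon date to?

1858 CE

Total varves = 27 + 65 + 67 = 159.
159 − 86 = 73 varves lie beyond the cryptotephra horizon toward the sediment surface.
The varve at the sediment surface is 1931 CE, so the cryptotephra horizon dates to 1931 − 73 = 1858 CE.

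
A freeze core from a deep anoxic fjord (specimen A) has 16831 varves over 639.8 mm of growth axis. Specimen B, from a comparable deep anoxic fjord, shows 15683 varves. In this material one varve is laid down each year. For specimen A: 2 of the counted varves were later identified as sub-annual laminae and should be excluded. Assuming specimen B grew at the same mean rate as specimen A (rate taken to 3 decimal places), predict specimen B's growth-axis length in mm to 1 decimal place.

596.0 mm

Specimen A: after corrections the count is 16831 − 2 = 16829 varves.
A: 639.8 mm over 16829 years gives 639.8 / 16829 ≈ 0.038 mm/year.
Length of B = 0.038 × 15683 = 596.0 mm.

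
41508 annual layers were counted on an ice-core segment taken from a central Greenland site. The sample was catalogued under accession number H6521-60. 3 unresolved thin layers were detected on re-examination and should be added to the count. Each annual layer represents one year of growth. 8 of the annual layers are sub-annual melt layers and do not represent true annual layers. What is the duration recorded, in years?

41503 yr

Correcting the raw count gives 41508 − 8 + 3 = 41503 true annual layers.
One annual layer per year makes the duration 41503 years.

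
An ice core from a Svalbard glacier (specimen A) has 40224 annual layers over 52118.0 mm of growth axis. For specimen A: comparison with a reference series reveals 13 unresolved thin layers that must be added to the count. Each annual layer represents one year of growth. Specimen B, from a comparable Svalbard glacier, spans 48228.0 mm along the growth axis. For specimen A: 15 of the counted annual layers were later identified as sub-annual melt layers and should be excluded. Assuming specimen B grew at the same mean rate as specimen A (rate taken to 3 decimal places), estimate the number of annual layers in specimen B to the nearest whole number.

37213 annual layers

Specimen A: true annual layer count = 40224 − 15 + 13 = 40222.
A: 52118.0 mm over 40222 years gives 52118.0 / 40222 ≈ 1.296 mm/yr.
B spans 48228.0 / 1.296 = 37212.96 years ≈ 37213 annual layers.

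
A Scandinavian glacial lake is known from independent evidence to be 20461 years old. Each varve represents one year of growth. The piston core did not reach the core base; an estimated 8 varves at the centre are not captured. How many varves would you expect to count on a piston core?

20453 varves

One varve per year gives 20461 varves over 20461 years.
Subtracting the 8 varves not captured gives 20461 − 8 = 20453 varves in the record.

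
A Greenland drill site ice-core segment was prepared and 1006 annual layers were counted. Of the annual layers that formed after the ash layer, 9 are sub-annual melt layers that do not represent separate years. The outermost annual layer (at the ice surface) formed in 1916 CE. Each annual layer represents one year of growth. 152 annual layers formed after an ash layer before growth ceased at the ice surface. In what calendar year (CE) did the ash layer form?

There are 152 annual layers younger than the ash layer.
Excluding 9 false annual layers: 152 − 9 = 143.
The annual layer at the ice surface is 1916 CE, so the ash layer dates to 1916 − 143 = 1773 CE.

1773 CE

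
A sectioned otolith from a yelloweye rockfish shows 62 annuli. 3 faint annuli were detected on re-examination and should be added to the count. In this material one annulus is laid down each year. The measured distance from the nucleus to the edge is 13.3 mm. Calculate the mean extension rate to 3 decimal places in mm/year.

Adjusted count: 62 + 3 = 65 annuli.
Mean rate = 13.3 mm / 65 years ≈ 0.205 mm/year.

0.205 mm/year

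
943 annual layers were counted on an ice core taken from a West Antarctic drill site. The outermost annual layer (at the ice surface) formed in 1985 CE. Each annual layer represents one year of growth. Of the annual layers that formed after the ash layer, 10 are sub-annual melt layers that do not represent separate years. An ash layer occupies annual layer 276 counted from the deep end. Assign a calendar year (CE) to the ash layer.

1328 CE

The ash layer sits at annual layer 276 from the deep end, so 943 − 276 = 667 annual layers formed after it.
Removing the 10 false annual layers leaves 667 − 10 = 657 true annual layers beyond the ash layer.
The annual layer at the ice surface is 1985 CE, so the ash layer dates to 1985 − 657 = 1328 CE.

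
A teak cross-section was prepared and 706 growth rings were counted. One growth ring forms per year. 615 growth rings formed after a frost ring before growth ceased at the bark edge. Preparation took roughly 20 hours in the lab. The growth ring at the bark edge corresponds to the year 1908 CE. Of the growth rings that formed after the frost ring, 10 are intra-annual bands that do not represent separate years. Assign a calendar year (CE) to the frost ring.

1303 CE

615 growth rings formed after the frost ring.
615 − 10 false = 605 true growth rings after the frost ring.
1908 − 605 = 1303 CE.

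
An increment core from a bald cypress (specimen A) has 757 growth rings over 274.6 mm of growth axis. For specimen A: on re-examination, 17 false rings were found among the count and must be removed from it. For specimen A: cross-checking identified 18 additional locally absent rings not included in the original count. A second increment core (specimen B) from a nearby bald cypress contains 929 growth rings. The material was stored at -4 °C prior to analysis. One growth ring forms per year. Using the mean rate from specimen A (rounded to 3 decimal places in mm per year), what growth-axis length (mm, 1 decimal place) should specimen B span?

Specimen A: true growth ring count = 757 − 17 + 18 = 758.
A: Mean rate = 274.6 mm / 758 years ≈ 0.362 mm per year.
B's length ≈ 0.362 × 929 = 336.3 mm.

336.3 mm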